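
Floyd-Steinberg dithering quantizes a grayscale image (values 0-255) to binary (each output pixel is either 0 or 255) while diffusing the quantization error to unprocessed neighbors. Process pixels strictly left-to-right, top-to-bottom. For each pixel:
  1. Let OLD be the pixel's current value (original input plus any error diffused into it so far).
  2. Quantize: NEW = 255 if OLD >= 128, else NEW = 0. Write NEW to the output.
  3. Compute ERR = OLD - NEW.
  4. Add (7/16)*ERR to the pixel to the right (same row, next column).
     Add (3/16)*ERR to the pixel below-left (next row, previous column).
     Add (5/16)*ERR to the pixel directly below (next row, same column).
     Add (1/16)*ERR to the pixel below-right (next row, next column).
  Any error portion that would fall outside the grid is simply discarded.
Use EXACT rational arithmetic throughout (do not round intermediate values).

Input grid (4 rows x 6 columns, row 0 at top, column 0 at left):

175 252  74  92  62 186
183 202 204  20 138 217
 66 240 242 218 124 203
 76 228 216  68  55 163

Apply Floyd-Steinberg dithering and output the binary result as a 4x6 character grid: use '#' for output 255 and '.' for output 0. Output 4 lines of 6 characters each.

Answer: ##...#
###.##
.###.#
.##..#

Derivation:
(0,0): OLD=175 → NEW=255, ERR=-80
(0,1): OLD=217 → NEW=255, ERR=-38
(0,2): OLD=459/8 → NEW=0, ERR=459/8
(0,3): OLD=14989/128 → NEW=0, ERR=14989/128
(0,4): OLD=231899/2048 → NEW=0, ERR=231899/2048
(0,5): OLD=7718141/32768 → NEW=255, ERR=-637699/32768
(1,0): OLD=1207/8 → NEW=255, ERR=-833/8
(1,1): OLD=9621/64 → NEW=255, ERR=-6699/64
(1,2): OLD=400829/2048 → NEW=255, ERR=-121411/2048
(1,3): OLD=454451/8192 → NEW=0, ERR=454451/8192
(1,4): OLD=105552379/524288 → NEW=255, ERR=-28141061/524288
(1,5): OLD=1631690733/8388608 → NEW=255, ERR=-507404307/8388608
(2,0): OLD=14167/1024 → NEW=0, ERR=14167/1024
(2,1): OLD=6413337/32768 → NEW=255, ERR=-1942503/32768
(2,2): OLD=105590819/524288 → NEW=255, ERR=-28102621/524288
(2,3): OLD=830959059/4194304 → NEW=255, ERR=-238588461/4194304
(2,4): OLD=9994619841/134217728 → NEW=0, ERR=9994619841/134217728
(2,5): OLD=458105063255/2147483648 → NEW=255, ERR=-89503266985/2147483648
(3,0): OLD=36285099/524288 → NEW=0, ERR=36285099/524288
(3,1): OLD=967071859/4194304 → NEW=255, ERR=-102475661/4194304
(3,2): OLD=5844837195/33554432 → NEW=255, ERR=-2711542965/33554432
(3,3): OLD=54721119831/2147483648 → NEW=0, ERR=54721119831/2147483648
(3,4): OLD=1340867971675/17179869184 → NEW=0, ERR=1340867971675/17179869184
(3,5): OLD=51890355293845/274877906944 → NEW=255, ERR=-18203510976875/274877906944
Row 0: ##...#
Row 1: ###.##
Row 2: .###.#
Row 3: .##..#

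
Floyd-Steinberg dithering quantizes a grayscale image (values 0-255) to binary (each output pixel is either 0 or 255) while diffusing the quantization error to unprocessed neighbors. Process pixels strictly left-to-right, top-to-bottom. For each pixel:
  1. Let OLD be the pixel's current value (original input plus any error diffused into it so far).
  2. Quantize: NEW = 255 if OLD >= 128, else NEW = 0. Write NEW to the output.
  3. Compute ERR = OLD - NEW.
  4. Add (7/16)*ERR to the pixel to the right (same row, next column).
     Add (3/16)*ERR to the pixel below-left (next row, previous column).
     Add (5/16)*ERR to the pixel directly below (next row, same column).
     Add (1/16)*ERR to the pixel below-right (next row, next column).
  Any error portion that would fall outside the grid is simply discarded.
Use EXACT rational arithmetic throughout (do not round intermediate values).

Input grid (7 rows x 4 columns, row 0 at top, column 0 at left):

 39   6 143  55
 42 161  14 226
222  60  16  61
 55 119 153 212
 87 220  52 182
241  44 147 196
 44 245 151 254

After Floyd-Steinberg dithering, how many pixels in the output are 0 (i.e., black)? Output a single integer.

(0,0): OLD=39 → NEW=0, ERR=39
(0,1): OLD=369/16 → NEW=0, ERR=369/16
(0,2): OLD=39191/256 → NEW=255, ERR=-26089/256
(0,3): OLD=42657/4096 → NEW=0, ERR=42657/4096
(1,0): OLD=14979/256 → NEW=0, ERR=14979/256
(1,1): OLD=362773/2048 → NEW=255, ERR=-159467/2048
(1,2): OLD=-3179719/65536 → NEW=0, ERR=-3179719/65536
(1,3): OLD=211453919/1048576 → NEW=255, ERR=-55932961/1048576
(2,0): OLD=7395255/32768 → NEW=255, ERR=-960585/32768
(2,1): OLD=18247117/1048576 → NEW=0, ERR=18247117/1048576
(2,2): OLD=-13457279/2097152 → NEW=0, ERR=-13457279/2097152
(2,3): OLD=1291538781/33554432 → NEW=0, ERR=1291538781/33554432
(3,0): OLD=823794631/16777216 → NEW=0, ERR=823794631/16777216
(3,1): OLD=38355356825/268435456 → NEW=255, ERR=-30095684455/268435456
(3,2): OLD=473515739239/4294967296 → NEW=0, ERR=473515739239/4294967296
(3,3): OLD=18682163555153/68719476736 → NEW=255, ERR=1158696987473/68719476736
(4,0): OLD=349278671867/4294967296 → NEW=0, ERR=349278671867/4294967296
(4,1): OLD=8393509735921/34359738368 → NEW=255, ERR=-368223547919/34359738368
(4,2): OLD=85672329854545/1099511627776 → NEW=0, ERR=85672329854545/1099511627776
(4,3): OLD=4015399957308551/17592186044416 → NEW=255, ERR=-470607484017529/17592186044416
(5,0): OLD=145357627377931/549755813888 → NEW=255, ERR=5169894836491/549755813888
(5,1): OLD=1133951275559725/17592186044416 → NEW=0, ERR=1133951275559725/17592186044416
(5,2): OLD=1705247312036281/8796093022208 → NEW=255, ERR=-537756408626759/8796093022208
(5,3): OLD=46658225572099025/281474976710656 → NEW=255, ERR=-25117893489118255/281474976710656
(6,0): OLD=16613935975786599/281474976710656 → NEW=0, ERR=16613935975786599/281474976710656
(6,1): OLD=1261417933509170241/4503599627370496 → NEW=255, ERR=113000028529693761/4503599627370496
(6,2): OLD=9379673132416084983/72057594037927936 → NEW=255, ERR=-8995013347255538697/72057594037927936
(6,3): OLD=193320764573808584897/1152921504606846976 → NEW=255, ERR=-100674219100937393983/1152921504606846976
Output grid:
  Row 0: ..#.  (3 black, running=3)
  Row 1: .#.#  (2 black, running=5)
  Row 2: #...  (3 black, running=8)
  Row 3: .#.#  (2 black, running=10)
  Row 4: .#.#  (2 black, running=12)
  Row 5: #.##  (1 black, running=13)
  Row 6: .###  (1 black, running=14)

Answer: 14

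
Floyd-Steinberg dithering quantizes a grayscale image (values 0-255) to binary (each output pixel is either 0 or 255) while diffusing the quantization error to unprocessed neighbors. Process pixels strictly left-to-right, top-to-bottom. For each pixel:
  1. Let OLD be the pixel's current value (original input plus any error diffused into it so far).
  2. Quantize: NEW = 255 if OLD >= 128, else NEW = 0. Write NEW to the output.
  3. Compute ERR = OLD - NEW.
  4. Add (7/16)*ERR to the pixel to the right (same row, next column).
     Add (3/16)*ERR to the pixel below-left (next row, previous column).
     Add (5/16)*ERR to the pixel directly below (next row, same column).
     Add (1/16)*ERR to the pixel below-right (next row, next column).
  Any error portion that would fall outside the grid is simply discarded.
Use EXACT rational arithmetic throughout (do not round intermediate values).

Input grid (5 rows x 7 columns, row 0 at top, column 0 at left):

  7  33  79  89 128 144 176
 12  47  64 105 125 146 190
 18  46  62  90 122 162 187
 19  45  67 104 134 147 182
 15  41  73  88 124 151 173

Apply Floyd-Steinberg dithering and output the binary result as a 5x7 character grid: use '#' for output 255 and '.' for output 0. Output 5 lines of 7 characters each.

Answer: ...#.##
...#.#.
..#..##
...#.#.
..#.#.#

Derivation:
(0,0): OLD=7 → NEW=0, ERR=7
(0,1): OLD=577/16 → NEW=0, ERR=577/16
(0,2): OLD=24263/256 → NEW=0, ERR=24263/256
(0,3): OLD=534385/4096 → NEW=255, ERR=-510095/4096
(0,4): OLD=4817943/65536 → NEW=0, ERR=4817943/65536
(0,5): OLD=184720545/1048576 → NEW=255, ERR=-82666335/1048576
(0,6): OLD=2374125671/16777216 → NEW=255, ERR=-1904064409/16777216
(1,0): OLD=5363/256 → NEW=0, ERR=5363/256
(1,1): OLD=175397/2048 → NEW=0, ERR=175397/2048
(1,2): OLD=7208329/65536 → NEW=0, ERR=7208329/65536
(1,3): OLD=35104085/262144 → NEW=255, ERR=-31742635/262144
(1,4): OLD=1215210335/16777216 → NEW=0, ERR=1215210335/16777216
(1,5): OLD=18302971151/134217728 → NEW=255, ERR=-15922549489/134217728
(1,6): OLD=209820179457/2147483648 → NEW=0, ERR=209820179457/2147483648
(2,0): OLD=1330535/32768 → NEW=0, ERR=1330535/32768
(2,1): OLD=117923421/1048576 → NEW=0, ERR=117923421/1048576
(2,2): OLD=2151209303/16777216 → NEW=255, ERR=-2126980777/16777216
(2,3): OLD=2301822815/134217728 → NEW=0, ERR=2301822815/134217728
(2,4): OLD=131347150287/1073741824 → NEW=0, ERR=131347150287/1073741824
(2,5): OLD=6916341221765/34359738368 → NEW=255, ERR=-1845392062075/34359738368
(2,6): OLD=102596034449907/549755813888 → NEW=255, ERR=-37591698091533/549755813888
(3,0): OLD=885422967/16777216 → NEW=0, ERR=885422967/16777216
(3,1): OLD=11005860779/134217728 → NEW=0, ERR=11005860779/134217728
(3,2): OLD=78921432561/1073741824 → NEW=0, ERR=78921432561/1073741824
(3,3): OLD=672286004199/4294967296 → NEW=255, ERR=-422930656281/4294967296
(3,4): OLD=66051796809591/549755813888 → NEW=0, ERR=66051796809591/549755813888
(3,5): OLD=781115766819029/4398046511104 → NEW=255, ERR=-340386093512491/4398046511104
(3,6): OLD=8684530678140491/70368744177664 → NEW=0, ERR=8684530678140491/70368744177664
(4,0): OLD=100646755737/2147483648 → NEW=0, ERR=100646755737/2147483648
(4,1): OLD=3580608160709/34359738368 → NEW=0, ERR=3580608160709/34359738368
(4,2): OLD=70491025357227/549755813888 → NEW=255, ERR=-69696707184213/549755813888
(4,3): OLD=127033389772489/4398046511104 → NEW=0, ERR=127033389772489/4398046511104
(4,4): OLD=5401395303126091/35184372088832 → NEW=255, ERR=-3570619579526069/35184372088832
(4,5): OLD=127299546364921099/1125899906842624 → NEW=0, ERR=127299546364921099/1125899906842624
(4,6): OLD=4615211381006872509/18014398509481984 → NEW=255, ERR=21539761088966589/18014398509481984
Row 0: ...#.##
Row 1: ...#.#.
Row 2: ..#..##
Row 3: ...#.#.
Row 4: ..#.#.#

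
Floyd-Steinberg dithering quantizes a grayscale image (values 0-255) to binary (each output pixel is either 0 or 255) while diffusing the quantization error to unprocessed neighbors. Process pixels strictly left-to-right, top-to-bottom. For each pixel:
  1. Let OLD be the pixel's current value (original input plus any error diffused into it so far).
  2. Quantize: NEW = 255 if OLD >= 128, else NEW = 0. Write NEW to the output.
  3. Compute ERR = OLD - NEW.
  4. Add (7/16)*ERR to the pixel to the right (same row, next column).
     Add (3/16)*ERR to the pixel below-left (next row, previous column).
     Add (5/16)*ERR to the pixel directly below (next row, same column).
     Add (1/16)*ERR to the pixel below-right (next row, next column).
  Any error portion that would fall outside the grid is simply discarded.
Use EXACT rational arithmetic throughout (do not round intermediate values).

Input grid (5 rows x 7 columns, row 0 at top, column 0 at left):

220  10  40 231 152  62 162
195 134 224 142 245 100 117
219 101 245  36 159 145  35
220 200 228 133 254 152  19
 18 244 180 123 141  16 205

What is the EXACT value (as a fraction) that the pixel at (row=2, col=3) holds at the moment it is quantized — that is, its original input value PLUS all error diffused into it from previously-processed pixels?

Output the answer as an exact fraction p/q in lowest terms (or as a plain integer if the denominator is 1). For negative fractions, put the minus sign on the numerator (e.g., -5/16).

Answer: -495883979/134217728

Derivation:
(0,0): OLD=220 → NEW=255, ERR=-35
(0,1): OLD=-85/16 → NEW=0, ERR=-85/16
(0,2): OLD=9645/256 → NEW=0, ERR=9645/256
(0,3): OLD=1013691/4096 → NEW=255, ERR=-30789/4096
(0,4): OLD=9745949/65536 → NEW=255, ERR=-6965731/65536
(0,5): OLD=16251595/1048576 → NEW=0, ERR=16251595/1048576
(0,6): OLD=2831670157/16777216 → NEW=255, ERR=-1446519923/16777216
(1,0): OLD=46865/256 → NEW=255, ERR=-18415/256
(1,1): OLD=216567/2048 → NEW=0, ERR=216567/2048
(1,2): OLD=18369475/65536 → NEW=255, ERR=1657795/65536
(1,3): OLD=34902791/262144 → NEW=255, ERR=-31943929/262144
(1,4): OLD=2699602229/16777216 → NEW=255, ERR=-1578587851/16777216
(1,5): OLD=5485385669/134217728 → NEW=0, ERR=5485385669/134217728
(1,6): OLD=233872693739/2147483648 → NEW=0, ERR=233872693739/2147483648
(2,0): OLD=7089293/32768 → NEW=255, ERR=-1266547/32768
(2,1): OLD=123084383/1048576 → NEW=0, ERR=123084383/1048576
(2,2): OLD=4832187357/16777216 → NEW=255, ERR=553997277/16777216
(2,3): OLD=-495883979/134217728 → NEW=0, ERR=-495883979/134217728
Target (2,3): original=36, with diffused error = -495883979/134217728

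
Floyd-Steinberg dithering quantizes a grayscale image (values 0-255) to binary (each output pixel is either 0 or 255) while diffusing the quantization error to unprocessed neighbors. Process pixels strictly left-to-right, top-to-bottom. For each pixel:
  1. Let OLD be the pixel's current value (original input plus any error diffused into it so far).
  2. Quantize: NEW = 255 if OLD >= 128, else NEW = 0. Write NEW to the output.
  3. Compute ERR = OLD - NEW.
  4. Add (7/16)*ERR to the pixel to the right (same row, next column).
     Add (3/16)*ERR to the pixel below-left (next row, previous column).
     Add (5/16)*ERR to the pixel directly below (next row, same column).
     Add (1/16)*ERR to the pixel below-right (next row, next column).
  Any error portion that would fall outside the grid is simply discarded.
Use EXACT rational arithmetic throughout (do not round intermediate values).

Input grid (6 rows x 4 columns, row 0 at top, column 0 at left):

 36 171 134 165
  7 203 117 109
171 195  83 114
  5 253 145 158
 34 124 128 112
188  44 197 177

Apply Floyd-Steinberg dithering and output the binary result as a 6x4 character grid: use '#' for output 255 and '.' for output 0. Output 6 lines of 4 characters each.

(0,0): OLD=36 → NEW=0, ERR=36
(0,1): OLD=747/4 → NEW=255, ERR=-273/4
(0,2): OLD=6665/64 → NEW=0, ERR=6665/64
(0,3): OLD=215615/1024 → NEW=255, ERR=-45505/1024
(1,0): OLD=349/64 → NEW=0, ERR=349/64
(1,1): OLD=105387/512 → NEW=255, ERR=-25173/512
(1,2): OLD=1891303/16384 → NEW=0, ERR=1891303/16384
(1,3): OLD=39878657/262144 → NEW=255, ERR=-26968063/262144
(2,0): OLD=1339273/8192 → NEW=255, ERR=-749687/8192
(2,1): OLD=42358035/262144 → NEW=255, ERR=-24488685/262144
(2,2): OLD=29277239/524288 → NEW=0, ERR=29277239/524288
(2,3): OLD=952083051/8388608 → NEW=0, ERR=952083051/8388608
(3,0): OLD=-172444455/4194304 → NEW=0, ERR=-172444455/4194304
(3,1): OLD=14131150599/67108864 → NEW=255, ERR=-2981609721/67108864
(3,2): OLD=170139619257/1073741824 → NEW=255, ERR=-103664545863/1073741824
(3,3): OLD=2658060448143/17179869184 → NEW=255, ERR=-1722806193777/17179869184
(4,0): OLD=13766836453/1073741824 → NEW=0, ERR=13766836453/1073741824
(4,1): OLD=816501719119/8589934592 → NEW=0, ERR=816501719119/8589934592
(4,2): OLD=32390521817551/274877906944 → NEW=0, ERR=32390521817551/274877906944
(4,3): OLD=554952242723417/4398046511104 → NEW=0, ERR=554952242723417/4398046511104
(5,0): OLD=28838701868213/137438953472 → NEW=255, ERR=-6208231267147/137438953472
(5,1): OLD=337934959392179/4398046511104 → NEW=0, ERR=337934959392179/4398046511104
(5,2): OLD=653197958515885/2199023255552 → NEW=255, ERR=92447028350125/2199023255552
(5,3): OLD=17042535679046179/70368744177664 → NEW=255, ERR=-901494086258141/70368744177664
Row 0: .#.#
Row 1: .#.#
Row 2: ##..
Row 3: .###
Row 4: ....
Row 5: #.##

Answer: .#.#
.#.#
##..
.###
....
#.##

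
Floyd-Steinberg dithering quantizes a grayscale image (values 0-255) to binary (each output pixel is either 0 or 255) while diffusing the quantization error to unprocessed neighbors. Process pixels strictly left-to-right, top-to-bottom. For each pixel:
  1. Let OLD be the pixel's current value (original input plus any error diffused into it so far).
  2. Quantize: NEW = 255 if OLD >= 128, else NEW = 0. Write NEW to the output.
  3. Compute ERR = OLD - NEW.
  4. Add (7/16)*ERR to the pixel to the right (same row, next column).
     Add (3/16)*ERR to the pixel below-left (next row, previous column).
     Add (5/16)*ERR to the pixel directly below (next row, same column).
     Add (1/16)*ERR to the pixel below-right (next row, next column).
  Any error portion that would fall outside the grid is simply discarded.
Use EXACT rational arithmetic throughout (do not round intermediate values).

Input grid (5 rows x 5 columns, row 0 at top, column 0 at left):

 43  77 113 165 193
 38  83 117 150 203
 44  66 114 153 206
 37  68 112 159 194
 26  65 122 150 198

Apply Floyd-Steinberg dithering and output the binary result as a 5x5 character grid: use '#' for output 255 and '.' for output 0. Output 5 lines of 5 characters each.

(0,0): OLD=43 → NEW=0, ERR=43
(0,1): OLD=1533/16 → NEW=0, ERR=1533/16
(0,2): OLD=39659/256 → NEW=255, ERR=-25621/256
(0,3): OLD=496493/4096 → NEW=0, ERR=496493/4096
(0,4): OLD=16123899/65536 → NEW=255, ERR=-587781/65536
(1,0): OLD=17767/256 → NEW=0, ERR=17767/256
(1,1): OLD=260561/2048 → NEW=0, ERR=260561/2048
(1,2): OLD=11147813/65536 → NEW=255, ERR=-5563867/65536
(1,3): OLD=37434113/262144 → NEW=255, ERR=-29412607/262144
(1,4): OLD=665575395/4194304 → NEW=255, ERR=-403972125/4194304
(2,0): OLD=2934155/32768 → NEW=0, ERR=2934155/32768
(2,1): OLD=139830697/1048576 → NEW=255, ERR=-127556183/1048576
(2,2): OLD=355055931/16777216 → NEW=0, ERR=355055931/16777216
(2,3): OLD=27871966593/268435456 → NEW=0, ERR=27871966593/268435456
(2,4): OLD=920477439559/4294967296 → NEW=255, ERR=-174739220921/4294967296
(3,0): OLD=707553243/16777216 → NEW=0, ERR=707553243/16777216
(3,1): OLD=7784722111/134217728 → NEW=0, ERR=7784722111/134217728
(3,2): OLD=669388438117/4294967296 → NEW=255, ERR=-425828222363/4294967296
(3,3): OLD=1217754153437/8589934592 → NEW=255, ERR=-972679167523/8589934592
(3,4): OLD=18998913522673/137438953472 → NEW=255, ERR=-16048019612687/137438953472
(4,0): OLD=107490870901/2147483648 → NEW=0, ERR=107490870901/2147483648
(4,1): OLD=6120842681333/68719476736 → NEW=0, ERR=6120842681333/68719476736
(4,2): OLD=123561537269243/1099511627776 → NEW=0, ERR=123561537269243/1099511627776
(4,3): OLD=2387079504702965/17592186044416 → NEW=255, ERR=-2098927936623115/17592186044416
(4,4): OLD=28776770345141299/281474976710656 → NEW=0, ERR=28776770345141299/281474976710656
Row 0: ..#.#
Row 1: ..###
Row 2: .#..#
Row 3: ..###
Row 4: ...#.

Answer: ..#.#
..###
.#..#
..###
...#.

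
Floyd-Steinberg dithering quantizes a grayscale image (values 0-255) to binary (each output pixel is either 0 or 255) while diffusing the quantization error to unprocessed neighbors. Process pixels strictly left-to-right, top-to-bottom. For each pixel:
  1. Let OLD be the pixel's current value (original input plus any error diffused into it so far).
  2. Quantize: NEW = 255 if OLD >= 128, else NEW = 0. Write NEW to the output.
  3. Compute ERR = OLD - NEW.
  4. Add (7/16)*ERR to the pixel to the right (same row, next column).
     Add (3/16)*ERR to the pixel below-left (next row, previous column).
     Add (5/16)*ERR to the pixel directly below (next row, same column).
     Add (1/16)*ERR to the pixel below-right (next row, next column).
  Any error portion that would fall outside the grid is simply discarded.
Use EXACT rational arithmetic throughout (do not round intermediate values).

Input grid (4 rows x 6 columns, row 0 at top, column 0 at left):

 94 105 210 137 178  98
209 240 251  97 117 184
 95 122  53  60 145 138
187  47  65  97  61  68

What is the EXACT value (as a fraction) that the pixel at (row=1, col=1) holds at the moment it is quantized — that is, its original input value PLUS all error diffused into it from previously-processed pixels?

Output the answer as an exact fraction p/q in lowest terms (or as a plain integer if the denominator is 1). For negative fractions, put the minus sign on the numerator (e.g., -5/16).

Answer: 182557/1024

Derivation:
(0,0): OLD=94 → NEW=0, ERR=94
(0,1): OLD=1169/8 → NEW=255, ERR=-871/8
(0,2): OLD=20783/128 → NEW=255, ERR=-11857/128
(0,3): OLD=197577/2048 → NEW=0, ERR=197577/2048
(0,4): OLD=7215743/32768 → NEW=255, ERR=-1140097/32768
(0,5): OLD=43399545/524288 → NEW=0, ERR=43399545/524288
(1,0): OLD=27899/128 → NEW=255, ERR=-4741/128
(1,1): OLD=182557/1024 → NEW=255, ERR=-78563/1024
Target (1,1): original=240, with diffused error = 182557/1024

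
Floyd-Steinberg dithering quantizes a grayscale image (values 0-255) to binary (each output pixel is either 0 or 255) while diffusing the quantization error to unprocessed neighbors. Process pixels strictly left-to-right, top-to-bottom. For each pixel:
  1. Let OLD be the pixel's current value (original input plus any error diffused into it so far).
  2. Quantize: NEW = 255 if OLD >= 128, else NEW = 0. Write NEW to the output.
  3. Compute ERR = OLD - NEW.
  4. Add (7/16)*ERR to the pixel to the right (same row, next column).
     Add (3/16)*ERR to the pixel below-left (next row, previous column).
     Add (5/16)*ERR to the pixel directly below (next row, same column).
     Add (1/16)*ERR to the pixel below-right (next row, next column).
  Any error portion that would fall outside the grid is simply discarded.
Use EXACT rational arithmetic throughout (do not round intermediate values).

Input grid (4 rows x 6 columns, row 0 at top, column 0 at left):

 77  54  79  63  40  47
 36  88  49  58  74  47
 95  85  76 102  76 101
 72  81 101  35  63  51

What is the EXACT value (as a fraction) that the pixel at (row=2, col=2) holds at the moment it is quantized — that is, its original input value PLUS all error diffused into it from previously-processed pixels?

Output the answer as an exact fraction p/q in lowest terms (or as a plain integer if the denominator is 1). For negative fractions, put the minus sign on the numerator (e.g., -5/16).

Answer: 2194784141/16777216

Derivation:
(0,0): OLD=77 → NEW=0, ERR=77
(0,1): OLD=1403/16 → NEW=0, ERR=1403/16
(0,2): OLD=30045/256 → NEW=0, ERR=30045/256
(0,3): OLD=468363/4096 → NEW=0, ERR=468363/4096
(0,4): OLD=5899981/65536 → NEW=0, ERR=5899981/65536
(0,5): OLD=90582939/1048576 → NEW=0, ERR=90582939/1048576
(1,0): OLD=19585/256 → NEW=0, ERR=19585/256
(1,1): OLD=359815/2048 → NEW=255, ERR=-162425/2048
(1,2): OLD=5105171/65536 → NEW=0, ERR=5105171/65536
(1,3): OLD=39853527/262144 → NEW=255, ERR=-26993193/262144
(1,4): OLD=1349352805/16777216 → NEW=0, ERR=1349352805/16777216
(1,5): OLD=30818966323/268435456 → NEW=0, ERR=30818966323/268435456
(2,0): OLD=3409085/32768 → NEW=0, ERR=3409085/32768
(2,1): OLD=131197423/1048576 → NEW=0, ERR=131197423/1048576
(2,2): OLD=2194784141/16777216 → NEW=255, ERR=-2083405939/16777216
Target (2,2): original=76, with diffused error = 2194784141/16777216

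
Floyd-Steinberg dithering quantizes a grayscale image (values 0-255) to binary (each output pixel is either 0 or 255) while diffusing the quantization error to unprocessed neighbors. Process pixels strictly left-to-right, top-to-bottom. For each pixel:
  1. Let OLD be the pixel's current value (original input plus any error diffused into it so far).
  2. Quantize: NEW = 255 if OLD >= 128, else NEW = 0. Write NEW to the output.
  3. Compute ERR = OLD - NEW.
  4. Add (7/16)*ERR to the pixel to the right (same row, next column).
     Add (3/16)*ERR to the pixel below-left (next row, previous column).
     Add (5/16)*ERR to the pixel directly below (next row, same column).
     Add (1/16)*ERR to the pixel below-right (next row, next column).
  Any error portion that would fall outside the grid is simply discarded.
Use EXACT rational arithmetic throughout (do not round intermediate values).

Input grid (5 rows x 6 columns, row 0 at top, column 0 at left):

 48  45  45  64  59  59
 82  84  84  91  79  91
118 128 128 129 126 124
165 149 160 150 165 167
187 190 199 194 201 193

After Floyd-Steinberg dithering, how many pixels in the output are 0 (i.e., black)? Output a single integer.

(0,0): OLD=48 → NEW=0, ERR=48
(0,1): OLD=66 → NEW=0, ERR=66
(0,2): OLD=591/8 → NEW=0, ERR=591/8
(0,3): OLD=12329/128 → NEW=0, ERR=12329/128
(0,4): OLD=207135/2048 → NEW=0, ERR=207135/2048
(0,5): OLD=3383257/32768 → NEW=0, ERR=3383257/32768
(1,0): OLD=875/8 → NEW=0, ERR=875/8
(1,1): OLD=10837/64 → NEW=255, ERR=-5483/64
(1,2): OLD=187985/2048 → NEW=0, ERR=187985/2048
(1,3): OLD=1514201/8192 → NEW=255, ERR=-574759/8192
(1,4): OLD=55202295/524288 → NEW=0, ERR=55202295/524288
(1,5): OLD=1473466513/8388608 → NEW=255, ERR=-665628527/8388608
(2,0): OLD=139383/1024 → NEW=255, ERR=-121737/1024
(2,1): OLD=2400661/32768 → NEW=0, ERR=2400661/32768
(2,2): OLD=89247887/524288 → NEW=255, ERR=-44445553/524288
(2,3): OLD=400409863/4194304 → NEW=0, ERR=400409863/4194304
(2,4): OLD=24347916613/134217728 → NEW=255, ERR=-9877604027/134217728
(2,5): OLD=158026249523/2147483648 → NEW=0, ERR=158026249523/2147483648
(3,0): OLD=74231583/524288 → NEW=255, ERR=-59461857/524288
(3,1): OLD=415028235/4194304 → NEW=0, ERR=415028235/4194304
(3,2): OLD=6686653981/33554432 → NEW=255, ERR=-1869726179/33554432
(3,3): OLD=292824918619/2147483648 → NEW=255, ERR=-254783411621/2147483648
(3,4): OLD=1887376612819/17179869184 → NEW=0, ERR=1887376612819/17179869184
(3,5): OLD=64172963414845/274877906944 → NEW=255, ERR=-5920902855875/274877906944
(4,0): OLD=11415967993/67108864 → NEW=255, ERR=-5696792327/67108864
(4,1): OLD=178506184301/1073741824 → NEW=255, ERR=-95297980819/1073741824
(4,2): OLD=4353248047943/34359738368 → NEW=0, ERR=4353248047943/34359738368
(4,3): OLD=126152351369811/549755813888 → NEW=255, ERR=-14035381171629/549755813888
(4,4): OLD=1870997316803219/8796093022208 → NEW=255, ERR=-372006403859821/8796093022208
(4,5): OLD=24577282794382885/140737488355328 → NEW=255, ERR=-11310776736225755/140737488355328
Output grid:
  Row 0: ......  (6 black, running=6)
  Row 1: .#.#.#  (3 black, running=9)
  Row 2: #.#.#.  (3 black, running=12)
  Row 3: #.##.#  (2 black, running=14)
  Row 4: ##.###  (1 black, running=15)

Answer: 15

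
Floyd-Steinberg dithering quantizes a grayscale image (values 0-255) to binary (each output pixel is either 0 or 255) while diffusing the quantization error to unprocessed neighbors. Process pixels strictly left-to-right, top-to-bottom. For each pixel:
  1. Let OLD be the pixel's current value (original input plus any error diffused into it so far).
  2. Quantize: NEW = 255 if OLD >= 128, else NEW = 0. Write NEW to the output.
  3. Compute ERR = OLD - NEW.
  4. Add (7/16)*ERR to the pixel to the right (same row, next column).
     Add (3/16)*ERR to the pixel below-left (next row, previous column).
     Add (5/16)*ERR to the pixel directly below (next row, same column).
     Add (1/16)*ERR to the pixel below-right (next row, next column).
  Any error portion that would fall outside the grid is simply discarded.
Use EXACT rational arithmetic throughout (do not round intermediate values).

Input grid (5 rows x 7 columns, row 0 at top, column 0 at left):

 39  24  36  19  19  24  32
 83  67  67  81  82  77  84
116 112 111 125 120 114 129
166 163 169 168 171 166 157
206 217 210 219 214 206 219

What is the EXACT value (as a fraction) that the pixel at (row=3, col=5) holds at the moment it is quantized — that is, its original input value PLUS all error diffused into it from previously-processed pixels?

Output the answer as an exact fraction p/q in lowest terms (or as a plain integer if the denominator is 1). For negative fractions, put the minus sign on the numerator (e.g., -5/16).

(0,0): OLD=39 → NEW=0, ERR=39
(0,1): OLD=657/16 → NEW=0, ERR=657/16
(0,2): OLD=13815/256 → NEW=0, ERR=13815/256
(0,3): OLD=174529/4096 → NEW=0, ERR=174529/4096
(0,4): OLD=2466887/65536 → NEW=0, ERR=2466887/65536
(0,5): OLD=42434033/1048576 → NEW=0, ERR=42434033/1048576
(0,6): OLD=833909143/16777216 → NEW=0, ERR=833909143/16777216
(1,0): OLD=26339/256 → NEW=0, ERR=26339/256
(1,1): OLD=281397/2048 → NEW=255, ERR=-240843/2048
(1,2): OLD=2816089/65536 → NEW=0, ERR=2816089/65536
(1,3): OLD=32386725/262144 → NEW=0, ERR=32386725/262144
(1,4): OLD=2651892495/16777216 → NEW=255, ERR=-1626297585/16777216
(1,5): OLD=7906710079/134217728 → NEW=0, ERR=7906710079/134217728
(1,6): OLD=274523518929/2147483648 → NEW=0, ERR=274523518929/2147483648
(2,0): OLD=4132119/32768 → NEW=0, ERR=4132119/32768
(2,1): OLD=151946349/1048576 → NEW=255, ERR=-115440531/1048576
(2,2): OLD=1544803463/16777216 → NEW=0, ERR=1544803463/16777216
(2,3): OLD=25286917135/134217728 → NEW=255, ERR=-8938603505/134217728
(2,4): OLD=85189021631/1073741824 → NEW=0, ERR=85189021631/1073741824
(2,5): OLD=6357597749013/34359738368 → NEW=255, ERR=-2404135534827/34359738368
(2,6): OLD=78075550542307/549755813888 → NEW=255, ERR=-62112181999133/549755813888
(3,0): OLD=3099835303/16777216 → NEW=255, ERR=-1178354777/16777216
(3,1): OLD=16510654363/134217728 → NEW=0, ERR=16510654363/134217728
(3,2): OLD=249349628545/1073741824 → NEW=255, ERR=-24454536575/1073741824
(3,3): OLD=677981653303/4294967296 → NEW=255, ERR=-417235007177/4294967296
(3,4): OLD=74772638132135/549755813888 → NEW=255, ERR=-65415094409305/549755813888
(3,5): OLD=333597585556453/4398046511104 → NEW=0, ERR=333597585556453/4398046511104
Target (3,5): original=166, with diffused error = 333597585556453/4398046511104

Answer: 333597585556453/4398046511104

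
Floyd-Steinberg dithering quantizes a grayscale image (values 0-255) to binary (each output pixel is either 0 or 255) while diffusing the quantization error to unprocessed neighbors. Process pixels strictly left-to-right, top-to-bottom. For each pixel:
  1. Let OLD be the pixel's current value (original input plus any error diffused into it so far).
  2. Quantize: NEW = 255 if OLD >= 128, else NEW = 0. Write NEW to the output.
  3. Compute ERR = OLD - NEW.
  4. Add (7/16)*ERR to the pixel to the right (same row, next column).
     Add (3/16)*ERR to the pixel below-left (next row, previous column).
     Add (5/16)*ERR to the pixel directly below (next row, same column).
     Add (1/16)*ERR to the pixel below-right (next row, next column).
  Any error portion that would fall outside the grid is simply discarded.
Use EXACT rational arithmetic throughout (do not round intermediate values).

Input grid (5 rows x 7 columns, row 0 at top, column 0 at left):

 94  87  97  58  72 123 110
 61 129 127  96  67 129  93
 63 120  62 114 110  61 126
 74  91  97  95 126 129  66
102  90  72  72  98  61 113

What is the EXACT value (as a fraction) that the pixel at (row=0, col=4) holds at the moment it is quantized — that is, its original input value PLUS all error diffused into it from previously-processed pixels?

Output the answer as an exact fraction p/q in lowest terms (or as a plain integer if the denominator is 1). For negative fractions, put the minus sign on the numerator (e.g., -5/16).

(0,0): OLD=94 → NEW=0, ERR=94
(0,1): OLD=1025/8 → NEW=255, ERR=-1015/8
(0,2): OLD=5311/128 → NEW=0, ERR=5311/128
(0,3): OLD=155961/2048 → NEW=0, ERR=155961/2048
(0,4): OLD=3451023/32768 → NEW=0, ERR=3451023/32768
Target (0,4): original=72, with diffused error = 3451023/32768

Answer: 3451023/32768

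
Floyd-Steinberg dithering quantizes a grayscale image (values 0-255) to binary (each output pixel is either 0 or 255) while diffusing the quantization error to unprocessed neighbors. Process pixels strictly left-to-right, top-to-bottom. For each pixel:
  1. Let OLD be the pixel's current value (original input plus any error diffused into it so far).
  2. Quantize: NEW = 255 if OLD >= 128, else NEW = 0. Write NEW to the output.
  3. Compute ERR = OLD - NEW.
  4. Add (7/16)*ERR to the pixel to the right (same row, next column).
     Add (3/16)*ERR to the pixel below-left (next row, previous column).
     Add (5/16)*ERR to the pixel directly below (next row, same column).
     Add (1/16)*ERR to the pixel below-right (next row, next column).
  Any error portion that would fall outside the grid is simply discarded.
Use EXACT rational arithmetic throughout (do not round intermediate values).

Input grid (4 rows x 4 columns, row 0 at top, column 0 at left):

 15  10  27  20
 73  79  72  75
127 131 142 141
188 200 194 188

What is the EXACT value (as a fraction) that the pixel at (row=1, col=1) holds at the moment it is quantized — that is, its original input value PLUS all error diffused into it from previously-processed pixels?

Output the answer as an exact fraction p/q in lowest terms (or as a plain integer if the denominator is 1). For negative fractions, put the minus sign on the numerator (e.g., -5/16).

Answer: 259853/2048

Derivation:
(0,0): OLD=15 → NEW=0, ERR=15
(0,1): OLD=265/16 → NEW=0, ERR=265/16
(0,2): OLD=8767/256 → NEW=0, ERR=8767/256
(0,3): OLD=143289/4096 → NEW=0, ERR=143289/4096
(1,0): OLD=20683/256 → NEW=0, ERR=20683/256
(1,1): OLD=259853/2048 → NEW=0, ERR=259853/2048
Target (1,1): original=79, with diffused error = 259853/2048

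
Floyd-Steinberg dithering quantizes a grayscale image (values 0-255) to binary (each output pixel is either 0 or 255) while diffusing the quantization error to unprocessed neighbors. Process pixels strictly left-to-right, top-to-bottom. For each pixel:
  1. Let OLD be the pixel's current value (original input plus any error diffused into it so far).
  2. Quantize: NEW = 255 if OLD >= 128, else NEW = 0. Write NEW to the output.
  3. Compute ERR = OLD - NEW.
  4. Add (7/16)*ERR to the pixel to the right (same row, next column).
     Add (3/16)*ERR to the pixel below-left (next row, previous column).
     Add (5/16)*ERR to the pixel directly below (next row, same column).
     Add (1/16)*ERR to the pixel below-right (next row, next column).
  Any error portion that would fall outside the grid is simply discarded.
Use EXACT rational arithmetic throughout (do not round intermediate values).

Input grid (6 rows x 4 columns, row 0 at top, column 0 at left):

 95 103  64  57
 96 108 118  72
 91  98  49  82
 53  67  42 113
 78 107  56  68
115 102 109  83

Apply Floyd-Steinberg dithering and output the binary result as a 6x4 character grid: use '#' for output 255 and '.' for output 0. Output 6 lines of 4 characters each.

Answer: .#..
.#..
..#.
.#..
...#
#.#.

Derivation:
(0,0): OLD=95 → NEW=0, ERR=95
(0,1): OLD=2313/16 → NEW=255, ERR=-1767/16
(0,2): OLD=4015/256 → NEW=0, ERR=4015/256
(0,3): OLD=261577/4096 → NEW=0, ERR=261577/4096
(1,0): OLD=26875/256 → NEW=0, ERR=26875/256
(1,1): OLD=262749/2048 → NEW=255, ERR=-259491/2048
(1,2): OLD=4753953/65536 → NEW=0, ERR=4753953/65536
(1,3): OLD=130729143/1048576 → NEW=0, ERR=130729143/1048576
(2,0): OLD=3278415/32768 → NEW=0, ERR=3278415/32768
(2,1): OLD=128281557/1048576 → NEW=0, ERR=128281557/1048576
(2,2): OLD=294962345/2097152 → NEW=255, ERR=-239811415/2097152
(2,3): OLD=2532201445/33554432 → NEW=0, ERR=2532201445/33554432
(3,0): OLD=1798583519/16777216 → NEW=0, ERR=1798583519/16777216
(3,1): OLD=36760859265/268435456 → NEW=255, ERR=-31690182015/268435456
(3,2): OLD=-101309040001/4294967296 → NEW=0, ERR=-101309040001/4294967296
(3,3): OLD=8185612738041/68719476736 → NEW=0, ERR=8185612738041/68719476736
(4,0): OLD=383823584563/4294967296 → NEW=0, ERR=383823584563/4294967296
(4,1): OLD=3830522401177/34359738368 → NEW=0, ERR=3830522401177/34359738368
(4,2): OLD=123539393190137/1099511627776 → NEW=0, ERR=123539393190137/1099511627776
(4,3): OLD=2689958308154271/17592186044416 → NEW=255, ERR=-1796049133171809/17592186044416
(5,0): OLD=90066429183171/549755813888 → NEW=255, ERR=-50121303358269/549755813888
(5,1): OLD=2174465330921525/17592186044416 → NEW=0, ERR=2174465330921525/17592186044416
(5,2): OLD=1636195665719073/8796093022208 → NEW=255, ERR=-606808054943967/8796093022208
(5,3): OLD=7863494922952057/281474976710656 → NEW=0, ERR=7863494922952057/281474976710656
Row 0: .#..
Row 1: .#..
Row 2: ..#.
Row 3: .#..
Row 4: ...#
Row 5: #.#.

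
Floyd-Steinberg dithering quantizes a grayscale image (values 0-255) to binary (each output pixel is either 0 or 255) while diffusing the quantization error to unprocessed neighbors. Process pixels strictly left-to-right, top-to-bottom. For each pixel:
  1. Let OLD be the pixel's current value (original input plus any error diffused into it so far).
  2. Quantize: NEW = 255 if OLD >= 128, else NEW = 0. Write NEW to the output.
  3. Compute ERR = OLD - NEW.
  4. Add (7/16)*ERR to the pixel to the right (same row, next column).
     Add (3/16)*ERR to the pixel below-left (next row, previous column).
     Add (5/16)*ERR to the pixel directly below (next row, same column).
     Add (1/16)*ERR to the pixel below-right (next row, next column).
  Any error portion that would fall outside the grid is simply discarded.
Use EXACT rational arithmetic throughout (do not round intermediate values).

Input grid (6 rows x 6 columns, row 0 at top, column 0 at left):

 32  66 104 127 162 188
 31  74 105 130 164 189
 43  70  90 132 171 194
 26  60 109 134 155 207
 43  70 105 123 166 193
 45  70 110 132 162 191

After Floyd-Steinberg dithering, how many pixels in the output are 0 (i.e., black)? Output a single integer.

Answer: 20

Derivation:
(0,0): OLD=32 → NEW=0, ERR=32
(0,1): OLD=80 → NEW=0, ERR=80
(0,2): OLD=139 → NEW=255, ERR=-116
(0,3): OLD=305/4 → NEW=0, ERR=305/4
(0,4): OLD=12503/64 → NEW=255, ERR=-3817/64
(0,5): OLD=165793/1024 → NEW=255, ERR=-95327/1024
(1,0): OLD=56 → NEW=0, ERR=56
(1,1): OLD=415/4 → NEW=0, ERR=415/4
(1,2): OLD=2135/16 → NEW=255, ERR=-1945/16
(1,3): OLD=84185/1024 → NEW=0, ERR=84185/1024
(1,4): OLD=1381505/8192 → NEW=255, ERR=-707455/8192
(1,5): OLD=15518767/131072 → NEW=0, ERR=15518767/131072
(2,0): OLD=5117/64 → NEW=0, ERR=5117/64
(2,1): OLD=120943/1024 → NEW=0, ERR=120943/1024
(2,2): OLD=514389/4096 → NEW=0, ERR=514389/4096
(2,3): OLD=24752145/131072 → NEW=255, ERR=-8671215/131072
(2,4): OLD=74662517/524288 → NEW=255, ERR=-59030923/524288
(2,5): OLD=1479271711/8388608 → NEW=255, ERR=-659823329/8388608
(3,0): OLD=1198173/16384 → NEW=0, ERR=1198173/16384
(3,1): OLD=41273911/262144 → NEW=255, ERR=-25572809/262144
(3,2): OLD=421708071/4194304 → NEW=0, ERR=421708071/4194304
(3,3): OLD=9667142057/67108864 → NEW=255, ERR=-7445618263/67108864
(3,4): OLD=56255442183/1073741824 → NEW=0, ERR=56255442183/1073741824
(3,5): OLD=3406838755505/17179869184 → NEW=255, ERR=-974027886415/17179869184
(4,0): OLD=199490485/4194304 → NEW=0, ERR=199490485/4194304
(4,1): OLD=702510707/8388608 → NEW=0, ERR=702510707/8388608
(4,2): OLD=156936642899/1073741824 → NEW=255, ERR=-116867522221/1073741824
(4,3): OLD=488062692885/8589934592 → NEW=0, ERR=488062692885/8589934592
(4,4): OLD=52134883693161/274877906944 → NEW=255, ERR=-17958982577559/274877906944
(4,5): OLD=659589260885807/4398046511104 → NEW=255, ERR=-461912599445713/4398046511104
(5,0): OLD=10142234731/134217728 → NEW=0, ERR=10142234731/134217728
(5,1): OLD=1920629837793/17179869184 → NEW=0, ERR=1920629837793/17179869184
(5,2): OLD=38698694935957/274877906944 → NEW=255, ERR=-31395171334763/274877906944
(5,3): OLD=177535468781367/2199023255552 → NEW=0, ERR=177535468781367/2199023255552
(5,4): OLD=11312664813935967/70368744177664 → NEW=255, ERR=-6631364951368353/70368744177664
(5,5): OLD=127076820051850569/1125899906842624 → NEW=0, ERR=127076820051850569/1125899906842624
Output grid:
  Row 0: ..#.##  (3 black, running=3)
  Row 1: ..#.#.  (4 black, running=7)
  Row 2: ...###  (3 black, running=10)
  Row 3: .#.#.#  (3 black, running=13)
  Row 4: ..#.##  (3 black, running=16)
  Row 5: ..#.#.  (4 black, running=20)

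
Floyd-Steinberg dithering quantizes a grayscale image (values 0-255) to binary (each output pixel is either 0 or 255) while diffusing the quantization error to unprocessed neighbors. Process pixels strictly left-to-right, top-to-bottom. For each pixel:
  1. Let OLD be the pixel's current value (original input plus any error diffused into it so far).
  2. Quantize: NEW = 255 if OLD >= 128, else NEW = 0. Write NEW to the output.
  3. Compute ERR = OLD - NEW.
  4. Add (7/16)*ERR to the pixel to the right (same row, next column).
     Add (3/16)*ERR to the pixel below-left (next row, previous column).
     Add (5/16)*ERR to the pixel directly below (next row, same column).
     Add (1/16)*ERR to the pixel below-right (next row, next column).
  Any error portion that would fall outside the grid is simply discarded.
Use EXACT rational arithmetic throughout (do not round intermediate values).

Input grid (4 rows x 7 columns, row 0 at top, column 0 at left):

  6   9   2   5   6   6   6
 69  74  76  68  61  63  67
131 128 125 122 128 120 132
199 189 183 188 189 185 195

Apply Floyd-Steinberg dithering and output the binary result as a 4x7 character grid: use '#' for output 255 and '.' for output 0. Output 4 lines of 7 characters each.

(0,0): OLD=6 → NEW=0, ERR=6
(0,1): OLD=93/8 → NEW=0, ERR=93/8
(0,2): OLD=907/128 → NEW=0, ERR=907/128
(0,3): OLD=16589/2048 → NEW=0, ERR=16589/2048
(0,4): OLD=312731/32768 → NEW=0, ERR=312731/32768
(0,5): OLD=5334845/524288 → NEW=0, ERR=5334845/524288
(0,6): OLD=87675563/8388608 → NEW=0, ERR=87675563/8388608
(1,0): OLD=9351/128 → NEW=0, ERR=9351/128
(1,1): OLD=113969/1024 → NEW=0, ERR=113969/1024
(1,2): OLD=4232069/32768 → NEW=255, ERR=-4123771/32768
(1,3): OLD=2320673/131072 → NEW=0, ERR=2320673/131072
(1,4): OLD=621953731/8388608 → NEW=0, ERR=621953731/8388608
(1,5): OLD=6789633203/67108864 → NEW=0, ERR=6789633203/67108864
(1,6): OLD=123658017309/1073741824 → NEW=0, ERR=123658017309/1073741824
(2,0): OLD=2862251/16384 → NEW=255, ERR=-1315669/16384
(2,1): OLD=56947081/524288 → NEW=0, ERR=56947081/524288
(2,2): OLD=1203504091/8388608 → NEW=255, ERR=-935590949/8388608
(2,3): OLD=5689108675/67108864 → NEW=0, ERR=5689108675/67108864
(2,4): OLD=111848973811/536870912 → NEW=255, ERR=-25053108749/536870912
(2,5): OLD=2704595565329/17179869184 → NEW=255, ERR=-1676271076591/17179869184
(2,6): OLD=36180773665159/274877906944 → NEW=255, ERR=-33913092605561/274877906944
(3,0): OLD=1629667195/8388608 → NEW=255, ERR=-509427845/8388608
(3,1): OLD=11438263391/67108864 → NEW=255, ERR=-5674496929/67108864
(3,2): OLD=71853094861/536870912 → NEW=255, ERR=-65048987699/536870912
(3,3): OLD=313022997355/2147483648 → NEW=255, ERR=-234585332885/2147483648
(3,4): OLD=31234246962043/274877906944 → NEW=0, ERR=31234246962043/274877906944
(3,5): OLD=391805088832545/2199023255552 → NEW=255, ERR=-168945841333215/2199023255552
(3,6): OLD=4107245265963647/35184372088832 → NEW=0, ERR=4107245265963647/35184372088832
Row 0: .......
Row 1: ..#....
Row 2: #.#.###
Row 3: ####.#.

Answer: .......
..#....
#.#.###
####.#.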